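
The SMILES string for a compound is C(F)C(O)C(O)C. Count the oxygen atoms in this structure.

Atom tally by fragment:
  FCH2 → C:1 H:2 F:1
  CH(OH) → C:1 H:2 O:1
  CH(OH) → C:1 H:2 O:1
  CH3 → C:1 H:3
Element totals:
  C: 4
  H: 9
  F: 1
  O: 2

2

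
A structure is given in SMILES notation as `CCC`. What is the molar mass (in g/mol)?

44.10 g/mol

Atom tally by fragment:
  CH3 → C:1 H:3
  CH2 → C:1 H:2
  CH3 → C:1 H:3
Element totals:
  C: 3
  H: 8
Molecular formula: C3H8.
  M = 3(12.011) + 8(1.008)
    = 36.033 + 8.064 = 44.097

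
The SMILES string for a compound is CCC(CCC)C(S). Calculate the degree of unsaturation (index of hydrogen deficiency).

0

Atom tally by fragment:
  CH3 → C:1 H:3
  CH2 → C:1 H:2
  CH(CH2CH2CH3) → C:4 H:8
  CH2SH → C:1 H:3 S:1
Element totals:
  C: 7
  H: 16
  S: 1
Molecular formula: C7H16S.
DoU = (2C + 2 + N − H − X) / 2 = (2·7 + 2 + 0 − 16 − 0) / 2 = 0.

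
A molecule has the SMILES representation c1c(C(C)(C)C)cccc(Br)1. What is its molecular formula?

C10H13Br

Atom tally by fragment:
  benzene ring core → C:6 H:6
  (− 2 ring H displaced by substituents)
  + C(CH3)3 → C:4 H:9
  + Br → Br:1
Element totals:
  C: 10
  H: 13
  Br: 1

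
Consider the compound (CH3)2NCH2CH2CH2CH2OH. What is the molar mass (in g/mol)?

117.19 g/mol

Atom tally by fragment:
  (CH3)2NCH2 → C:3 H:8 N:1
  CH2 → C:1 H:2
  CH2 → C:1 H:2
  CH2OH → C:1 H:3 O:1
Element totals:
  C: 6
  H: 15
  N: 1
  O: 1
Molecular formula: C6H15NO.
  M = 6(12.011) + 15(1.008) + 14.007 + 15.999
    = 72.066 + 15.120 + 14.007 + 15.999 = 117.192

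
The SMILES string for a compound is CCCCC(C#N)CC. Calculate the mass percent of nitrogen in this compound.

Atom tally by fragment:
  CH3 → C:1 H:3
  CH2 → C:1 H:2
  CH2 → C:1 H:2
  CH2 → C:1 H:2
  CH(CN) → C:2 H:1 N:1
  CH2 → C:1 H:2
  CH3 → C:1 H:3
Element totals:
  C: 8
  H: 15
  N: 1
Molecular formula: C8H15N.
Molar mass = 125.215 g/mol.
Mass from N: 1 × 14.007 = 14.007 g/mol.
%N = 14.007 / 125.215 × 100 = 11.19%.

11.19%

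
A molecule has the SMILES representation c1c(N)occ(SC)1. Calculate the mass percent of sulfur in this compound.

Atom tally by fragment:
  furan ring core → C:4 H:4 O:1
  (− 2 ring H displaced by substituents)
  + NH2 → N:1 H:2
  + SCH3 → C:1 H:3 S:1
Element totals:
  C: 5
  H: 7
  N: 1
  O: 1
  S: 1
Molecular formula: C5H7NOS.
Molar mass = 129.177 g/mol.
Mass from S: 1 × 32.06 = 32.060 g/mol.
%S = 32.060 / 129.177 × 100 = 24.82%.

24.82%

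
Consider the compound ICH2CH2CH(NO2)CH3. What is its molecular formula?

Element totals:
  C: 4
  H: 8
  I: 1
  N: 1
  O: 2

C4H8INO2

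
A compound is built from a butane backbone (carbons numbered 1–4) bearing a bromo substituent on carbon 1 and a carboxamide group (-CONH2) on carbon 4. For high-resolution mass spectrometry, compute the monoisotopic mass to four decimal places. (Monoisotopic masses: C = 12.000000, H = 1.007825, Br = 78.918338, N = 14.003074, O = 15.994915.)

Atom tally by fragment:
  BrCH2 → C:1 H:2 Br:1
  CH2 → C:1 H:2
  CH2 → C:1 H:2
  CH2CONH2 → C:2 H:4 O:1 N:1
Element totals:
  C: 5
  H: 10
  Br: 1
  N: 1
  O: 1
Molecular formula: C5H10BrNO.
  M = 5(12.0) + 10(1.007825) + 78.918338 + 14.003074 + 15.994915
    = 60.000000 + 10.078250 + 78.918338 + 14.003074 + 15.994915 = 178.994577

178.9946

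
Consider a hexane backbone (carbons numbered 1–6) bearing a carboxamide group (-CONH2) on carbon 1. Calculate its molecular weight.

129.20 g/mol

Atom tally by fragment:
  H2NOCCH2 → C:2 H:4 O:1 N:1
  CH2 → C:1 H:2
  CH2 → C:1 H:2
  CH2 → C:1 H:2
  CH2 → C:1 H:2
  CH3 → C:1 H:3
Element totals:
  C: 7
  H: 15
  N: 1
  O: 1
Molecular formula: C7H15NO.
  M = 7(12.011) + 15(1.008) + 14.007 + 15.999
    = 84.077 + 15.120 + 14.007 + 15.999 = 129.203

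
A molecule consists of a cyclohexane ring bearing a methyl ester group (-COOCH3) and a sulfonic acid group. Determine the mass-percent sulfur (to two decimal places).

14.42%

Atom tally by fragment:
  cyclohexane ring core → C:6 H:12
  (− 2 ring H displaced by substituents)
  + COOCH3 → C:2 H:3 O:2
  + SO3H → S:1 O:3 H:1
Element totals:
  C: 8
  H: 14
  O: 5
  S: 1
Molecular formula: C8H14O5S.
Molar mass = 222.255 g/mol.
Mass from S: 1 × 32.06 = 32.060 g/mol.
%S = 32.060 / 222.255 × 100 = 14.42%.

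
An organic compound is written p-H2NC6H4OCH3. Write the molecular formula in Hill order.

Element totals:
  C: 7
  H: 9
  N: 1
  O: 1

C7H9NO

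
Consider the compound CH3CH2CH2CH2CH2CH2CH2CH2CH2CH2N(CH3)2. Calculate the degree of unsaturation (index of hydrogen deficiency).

Element totals:
  C: 12
  H: 27
  N: 1
Molecular formula: C12H27N.
DoU = (2C + 2 + N − H − X) / 2 = (2·12 + 2 + 1 − 27 − 0) / 2 = 0.

0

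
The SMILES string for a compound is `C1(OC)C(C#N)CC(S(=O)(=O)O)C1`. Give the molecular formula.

Atom tally by fragment:
  cyclopentane ring core → C:5 H:10
  (− 3 ring H displaced by substituents)
  + OCH3 → C:1 H:3 O:1
  + CN → C:1 N:1
  + SO3H → S:1 O:3 H:1
Element totals:
  C: 7
  H: 11
  N: 1
  O: 4
  S: 1

C7H11NO4S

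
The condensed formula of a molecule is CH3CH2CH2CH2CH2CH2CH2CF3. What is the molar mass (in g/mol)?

168.20 g/mol

Atom tally by fragment:
  CH3 → C:1 H:3
  CH2 → C:1 H:2
  CH2 → C:1 H:2
  CH2 → C:1 H:2
  CH2 → C:1 H:2
  CH2 → C:1 H:2
  CH2CF3 → C:2 H:2 F:3
Element totals:
  C: 8
  H: 15
  F: 3
Molecular formula: C8H15F3.
  M = 8(12.011) + 15(1.008) + 3(18.998)
    = 96.088 + 15.120 + 56.994 = 168.202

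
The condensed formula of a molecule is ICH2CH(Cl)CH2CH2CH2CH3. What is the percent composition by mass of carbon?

Element totals:
  C: 6
  H: 12
  Cl: 1
  I: 1
Molecular formula: C6H12ClI.
Molar mass = 246.516 g/mol.
Mass from C: 6 × 12.011 = 72.066 g/mol.
%C = 72.066 / 246.516 × 100 = 29.23%.

29.23%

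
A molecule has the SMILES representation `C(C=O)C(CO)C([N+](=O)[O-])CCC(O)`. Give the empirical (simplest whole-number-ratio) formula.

Atom tally by fragment:
  OHCCH2 → C:2 H:3 O:1
  CH(CH2OH) → C:2 H:4 O:1
  CH(NO2) → C:1 H:1 N:1 O:2
  CH2 → C:1 H:2
  CH2 → C:1 H:2
  CH2OH → C:1 H:3 O:1
Element totals:
  C: 8
  H: 15
  N: 1
  O: 5
Molecular formula: C8H15NO5.
gcd of subscripts (8, 15, 1, 5) = 1, so the empirical formula equals the molecular formula.

C8H15NO5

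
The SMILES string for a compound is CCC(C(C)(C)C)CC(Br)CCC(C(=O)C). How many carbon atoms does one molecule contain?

Atom tally by fragment:
  CH3 → C:1 H:3
  CH2 → C:1 H:2
  CH(C(CH3)3) → C:5 H:10
  CH2 → C:1 H:2
  CH(Br) → C:1 H:1 Br:1
  CH2 → C:1 H:2
  CH2 → C:1 H:2
  CH2COCH3 → C:3 H:5 O:1
Element totals:
  C: 14
  H: 27
  Br: 1
  O: 1

14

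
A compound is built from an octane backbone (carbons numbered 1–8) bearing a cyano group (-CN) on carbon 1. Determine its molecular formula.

C9H17N

Atom tally by fragment:
  NCCH2 → C:2 H:2 N:1
  CH2 → C:1 H:2
  CH2 → C:1 H:2
  CH2 → C:1 H:2
  CH2 → C:1 H:2
  CH2 → C:1 H:2
  CH2 → C:1 H:2
  CH3 → C:1 H:3
Element totals:
  C: 9
  H: 17
  N: 1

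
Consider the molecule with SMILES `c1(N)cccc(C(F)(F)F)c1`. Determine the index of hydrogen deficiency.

Atom tally by fragment:
  benzene ring core → C:6 H:6
  (− 2 ring H displaced by substituents)
  + NH2 → N:1 H:2
  + CF3 → C:1 F:3
Element totals:
  C: 7
  H: 6
  F: 3
  N: 1
Molecular formula: C7H6F3N.
DoU = (2C + 2 + N − H − X) / 2 = (2·7 + 2 + 1 − 6 − 3) / 2 = 4.

4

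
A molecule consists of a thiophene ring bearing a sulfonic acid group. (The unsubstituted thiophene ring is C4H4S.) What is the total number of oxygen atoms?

3

Atom tally by fragment:
  thiophene ring core → C:4 H:4 S:1
  (− 1 ring H displaced by substituents)
  + SO3H → S:1 O:3 H:1
Element totals:
  C: 4
  H: 4
  O: 3
  S: 2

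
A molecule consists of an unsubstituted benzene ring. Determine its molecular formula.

Atom tally by fragment:
  benzene ring core → C:6 H:6
Element totals:
  C: 6
  H: 6

C6H6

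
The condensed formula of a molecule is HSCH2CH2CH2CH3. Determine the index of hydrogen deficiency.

0

Atom tally by fragment:
  HSCH2 → C:1 H:3 S:1
  CH2 → C:1 H:2
  CH2 → C:1 H:2
  CH3 → C:1 H:3
Element totals:
  C: 4
  H: 10
  S: 1
Molecular formula: C4H10S.
DoU = (2C + 2 + N − H − X) / 2 = (2·4 + 2 + 0 − 10 − 0) / 2 = 0.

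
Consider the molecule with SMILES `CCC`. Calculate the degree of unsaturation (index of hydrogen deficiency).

Atom tally by fragment:
  CH3 → C:1 H:3
  CH2 → C:1 H:2
  CH3 → C:1 H:3
Element totals:
  C: 3
  H: 8
Molecular formula: C3H8.
DoU = (2C + 2 + N − H − X) / 2 = (2·3 + 2 + 0 − 8 − 0) / 2 = 0.

0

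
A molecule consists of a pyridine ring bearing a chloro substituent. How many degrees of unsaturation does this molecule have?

4

Atom tally by fragment:
  pyridine ring core → C:5 H:5 N:1
  (− 1 ring H displaced by substituents)
  + Cl → Cl:1
Element totals:
  C: 5
  H: 4
  Cl: 1
  N: 1
Molecular formula: C5H4ClN.
DoU = (2C + 2 + N − H − X) / 2 = (2·5 + 2 + 1 − 4 − 1) / 2 = 4.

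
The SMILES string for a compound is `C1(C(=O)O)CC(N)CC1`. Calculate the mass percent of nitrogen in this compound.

10.84%

Atom tally by fragment:
  cyclopentane ring core → C:5 H:10
  (− 2 ring H displaced by substituents)
  + COOH → C:1 H:1 O:2
  + NH2 → N:1 H:2
Element totals:
  C: 6
  H: 11
  N: 1
  O: 2
Molecular formula: C6H11NO2.
Molar mass = 129.159 g/mol.
Mass from N: 1 × 14.007 = 14.007 g/mol.
%N = 14.007 / 129.159 × 100 = 10.84%.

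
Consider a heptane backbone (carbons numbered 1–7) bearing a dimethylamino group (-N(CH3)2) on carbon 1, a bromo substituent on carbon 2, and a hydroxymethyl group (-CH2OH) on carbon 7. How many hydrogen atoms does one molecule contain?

Atom tally by fragment:
  (CH3)2NCH2 → C:3 H:8 N:1
  CH(Br) → C:1 H:1 Br:1
  CH2 → C:1 H:2
  CH2 → C:1 H:2
  CH2 → C:1 H:2
  CH2 → C:1 H:2
  CH2CH2OH → C:2 H:5 O:1
Element totals:
  C: 10
  H: 22
  Br: 1
  N: 1
  O: 1

22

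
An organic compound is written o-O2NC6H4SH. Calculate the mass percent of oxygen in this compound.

20.62%

Atom tally by fragment:
  benzene ring core → C:6 H:6
  (− 2 ring H displaced by substituents)
  + NO2 → N:1 O:2
  + SH → S:1 H:1
Element totals:
  C: 6
  H: 5
  N: 1
  O: 2
  S: 1
Molecular formula: C6H5NO2S.
Molar mass = 155.171 g/mol.
Mass from O: 2 × 15.999 = 31.998 g/mol.
%O = 31.998 / 155.171 × 100 = 20.62%.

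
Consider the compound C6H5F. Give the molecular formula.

C6H5F

Element totals:
  C: 6
  H: 5
  F: 1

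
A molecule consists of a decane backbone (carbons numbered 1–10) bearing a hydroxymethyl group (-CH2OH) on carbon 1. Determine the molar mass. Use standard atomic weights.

Atom tally by fragment:
  HOCH2CH2 → C:2 H:5 O:1
  CH2 → C:1 H:2
  CH2 → C:1 H:2
  CH2 → C:1 H:2
  CH2 → C:1 H:2
  CH2 → C:1 H:2
  CH2 → C:1 H:2
  CH2 → C:1 H:2
  CH2 → C:1 H:2
  CH3 → C:1 H:3
Element totals:
  C: 11
  H: 24
  O: 1
Molecular formula: C11H24O.
  M = 11(12.011) + 24(1.008) + 15.999
    = 132.121 + 24.192 + 15.999 = 172.312

172.31 g/mol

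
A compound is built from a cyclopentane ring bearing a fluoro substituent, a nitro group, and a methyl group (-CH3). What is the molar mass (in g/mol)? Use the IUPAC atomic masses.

147.15 g/mol

Atom tally by fragment:
  cyclopentane ring core → C:5 H:10
  (− 3 ring H displaced by substituents)
  + F → F:1
  + NO2 → N:1 O:2
  + CH3 → C:1 H:3
Element totals:
  C: 6
  H: 10
  F: 1
  N: 1
  O: 2
Molecular formula: C6H10FNO2.
  M = 6(12.011) + 10(1.008) + 18.998 + 14.007 + 2(15.999)
    = 72.066 + 10.080 + 18.998 + 14.007 + 31.998 = 147.149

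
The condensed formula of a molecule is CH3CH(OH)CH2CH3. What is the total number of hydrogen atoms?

Element totals:
  C: 4
  H: 10
  O: 1

10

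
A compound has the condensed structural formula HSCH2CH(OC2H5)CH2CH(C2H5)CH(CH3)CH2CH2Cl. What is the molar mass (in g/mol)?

252.84 g/mol

Atom tally by fragment:
  HSCH2 → C:1 H:3 S:1
  CH(OC2H5) → C:3 H:6 O:1
  CH2 → C:1 H:2
  CH(C2H5) → C:3 H:6
  CH(CH3) → C:2 H:4
  CH2 → C:1 H:2
  CH2Cl → C:1 H:2 Cl:1
Element totals:
  C: 12
  H: 25
  Cl: 1
  O: 1
  S: 1
Molecular formula: C12H25ClOS.
  M = 12(12.011) + 25(1.008) + 35.45 + 15.999 + 32.06
    = 144.132 + 25.200 + 35.450 + 15.999 + 32.060 = 252.841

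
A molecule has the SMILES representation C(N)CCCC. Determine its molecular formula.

C5H13N

Atom tally by fragment:
  H2NCH2 → C:1 H:4 N:1
  CH2 → C:1 H:2
  CH2 → C:1 H:2
  CH2 → C:1 H:2
  CH3 → C:1 H:3
Element totals:
  C: 5
  H: 13
  N: 1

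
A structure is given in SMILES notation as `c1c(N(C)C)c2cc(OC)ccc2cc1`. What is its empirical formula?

Atom tally by fragment:
  naphthalene ring system core → C:10 H:8
  (− 2 ring H displaced by substituents)
  + N(CH3)2 → N:1 C:2 H:6
  + OCH3 → C:1 H:3 O:1
Element totals:
  C: 13
  H: 15
  N: 1
  O: 1
Molecular formula: C13H15NO.
gcd of subscripts (13, 15, 1, 1) = 1, so the empirical formula equals the molecular formula.

C13H15NO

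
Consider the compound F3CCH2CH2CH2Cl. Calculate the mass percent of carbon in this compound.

32.79%

Atom tally by fragment:
  F3CCH2 → C:2 H:2 F:3
  CH2 → C:1 H:2
  CH2Cl → C:1 H:2 Cl:1
Element totals:
  C: 4
  H: 6
  Cl: 1
  F: 3
Molecular formula: C4H6ClF3.
Molar mass = 146.536 g/mol.
Mass from C: 4 × 12.011 = 48.044 g/mol.
%C = 48.044 / 146.536 × 100 = 32.79%.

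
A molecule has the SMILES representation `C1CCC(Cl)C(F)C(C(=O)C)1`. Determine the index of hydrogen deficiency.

2

Atom tally by fragment:
  cyclohexane ring core → C:6 H:12
  (− 3 ring H displaced by substituents)
  + Cl → Cl:1
  + F → F:1
  + COCH3 → C:2 H:3 O:1
Element totals:
  C: 8
  H: 12
  Cl: 1
  F: 1
  O: 1
Molecular formula: C8H12ClFO.
DoU = (2C + 2 + N − H − X) / 2 = (2·8 + 2 + 0 − 12 − 2) / 2 = 2.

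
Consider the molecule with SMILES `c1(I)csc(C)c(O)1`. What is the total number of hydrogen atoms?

5

Atom tally by fragment:
  thiophene ring core → C:4 H:4 S:1
  (− 3 ring H displaced by substituents)
  + I → I:1
  + CH3 → C:1 H:3
  + OH → O:1 H:1
Element totals:
  C: 5
  H: 5
  I: 1
  O: 1
  S: 1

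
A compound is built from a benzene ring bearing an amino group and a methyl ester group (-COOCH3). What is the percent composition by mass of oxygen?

21.17%

Atom tally by fragment:
  benzene ring core → C:6 H:6
  (− 2 ring H displaced by substituents)
  + NH2 → N:1 H:2
  + COOCH3 → C:2 H:3 O:2
Element totals:
  C: 8
  H: 9
  N: 1
  O: 2
Molecular formula: C8H9NO2.
Molar mass = 151.165 g/mol.
Mass from O: 2 × 15.999 = 31.998 g/mol.
%O = 31.998 / 151.165 × 100 = 21.17%.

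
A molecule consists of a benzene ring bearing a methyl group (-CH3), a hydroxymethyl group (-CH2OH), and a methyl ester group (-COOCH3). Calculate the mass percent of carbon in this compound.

Atom tally by fragment:
  benzene ring core → C:6 H:6
  (− 3 ring H displaced by substituents)
  + CH3 → C:1 H:3
  + CH2OH → C:1 H:3 O:1
  + COOCH3 → C:2 H:3 O:2
Element totals:
  C: 10
  H: 12
  O: 3
Molecular formula: C10H12O3.
Molar mass = 180.203 g/mol.
Mass from C: 10 × 12.011 = 120.110 g/mol.
%C = 120.110 / 180.203 × 100 = 66.65%.

66.65%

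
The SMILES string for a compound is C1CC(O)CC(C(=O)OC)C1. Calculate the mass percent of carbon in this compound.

60.74%

Atom tally by fragment:
  cyclohexane ring core → C:6 H:12
  (− 2 ring H displaced by substituents)
  + OH → O:1 H:1
  + COOCH3 → C:2 H:3 O:2
Element totals:
  C: 8
  H: 14
  O: 3
Molecular formula: C8H14O3.
Molar mass = 158.197 g/mol.
Mass from C: 8 × 12.011 = 96.088 g/mol.
%C = 96.088 / 158.197 × 100 = 60.74%.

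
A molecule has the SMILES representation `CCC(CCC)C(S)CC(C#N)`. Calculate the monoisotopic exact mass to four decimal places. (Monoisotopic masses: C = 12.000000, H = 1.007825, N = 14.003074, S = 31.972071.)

Atom tally by fragment:
  CH3 → C:1 H:3
  CH2 → C:1 H:2
  CH(CH2CH2CH3) → C:4 H:8
  CH(SH) → C:1 H:2 S:1
  CH2 → C:1 H:2
  CH2CN → C:2 H:2 N:1
Element totals:
  C: 10
  H: 19
  N: 1
  S: 1
Molecular formula: C10H19NS.
  M = 10(12.0) + 19(1.007825) + 14.003074 + 31.972071
    = 120.000000 + 19.148675 + 14.003074 + 31.972071 = 185.123820

185.1238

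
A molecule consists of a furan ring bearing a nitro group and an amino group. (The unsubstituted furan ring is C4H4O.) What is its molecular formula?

Atom tally by fragment:
  furan ring core → C:4 H:4 O:1
  (− 2 ring H displaced by substituents)
  + NO2 → N:1 O:2
  + NH2 → N:1 H:2
Element totals:
  C: 4
  H: 4
  N: 2
  O: 3

C4H4N2O3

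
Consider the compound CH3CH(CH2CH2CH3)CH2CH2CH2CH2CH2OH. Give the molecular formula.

C10H22O

Atom tally by fragment:
  CH3 → C:1 H:3
  CH(CH2CH2CH3) → C:4 H:8
  CH2 → C:1 H:2
  CH2 → C:1 H:2
  CH2 → C:1 H:2
  CH2CH2OH → C:2 H:5 O:1
Element totals:
  C: 10
  H: 22
  O: 1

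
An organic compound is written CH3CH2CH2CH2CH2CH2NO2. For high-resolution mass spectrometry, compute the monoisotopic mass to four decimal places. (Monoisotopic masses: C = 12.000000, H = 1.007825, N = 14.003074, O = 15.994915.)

Atom tally by fragment:
  CH3 → C:1 H:3
  CH2 → C:1 H:2
  CH2 → C:1 H:2
  CH2 → C:1 H:2
  CH2 → C:1 H:2
  CH2NO2 → C:1 H:2 N:1 O:2
Element totals:
  C: 6
  H: 13
  N: 1
  O: 2
Molecular formula: C6H13NO2.
  M = 6(12.0) + 13(1.007825) + 14.003074 + 2(15.994915)
    = 72.000000 + 13.101725 + 14.003074 + 31.989830 = 131.094629

131.0946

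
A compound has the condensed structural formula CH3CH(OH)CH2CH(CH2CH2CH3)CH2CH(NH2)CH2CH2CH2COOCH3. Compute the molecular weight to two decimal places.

259.39 g/mol

Element totals:
  C: 14
  H: 29
  N: 1
  O: 3
Molecular formula: C14H29NO3.
  M = 14(12.011) + 29(1.008) + 14.007 + 3(15.999)
    = 168.154 + 29.232 + 14.007 + 47.997 = 259.390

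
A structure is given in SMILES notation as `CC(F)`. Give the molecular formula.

C2H5F

Atom tally by fragment:
  CH3 → C:1 H:3
  CH2F → C:1 H:2 F:1
Element totals:
  C: 2
  H: 5
  F: 1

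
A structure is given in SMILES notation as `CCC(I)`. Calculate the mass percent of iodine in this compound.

Atom tally by fragment:
  CH3 → C:1 H:3
  CH2 → C:1 H:2
  CH2I → C:1 H:2 I:1
Element totals:
  C: 3
  H: 7
  I: 1
Molecular formula: C3H7I.
Molar mass = 169.993 g/mol.
Mass from I: 1 × 126.904 = 126.904 g/mol.
%I = 126.904 / 169.993 × 100 = 74.65%.

74.65%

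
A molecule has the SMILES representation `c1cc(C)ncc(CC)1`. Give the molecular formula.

Atom tally by fragment:
  pyridine ring core → C:5 H:5 N:1
  (− 2 ring H displaced by substituents)
  + CH3 → C:1 H:3
  + C2H5 → C:2 H:5
Element totals:
  C: 8
  H: 11
  N: 1

C8H11N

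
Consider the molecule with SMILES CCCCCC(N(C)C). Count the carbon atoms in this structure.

Atom tally by fragment:
  CH3 → C:1 H:3
  CH2 → C:1 H:2
  CH2 → C:1 H:2
  CH2 → C:1 H:2
  CH2 → C:1 H:2
  CH2N(CH3)2 → C:3 H:8 N:1
Element totals:
  C: 8
  H: 19
  N: 1

8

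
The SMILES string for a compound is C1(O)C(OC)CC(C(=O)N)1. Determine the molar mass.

145.16 g/mol

Atom tally by fragment:
  cyclobutane ring core → C:4 H:8
  (− 3 ring H displaced by substituents)
  + OH → O:1 H:1
  + OCH3 → C:1 H:3 O:1
  + CONH2 → C:1 H:2 O:1 N:1
Element totals:
  C: 6
  H: 11
  N: 1
  O: 3
Molecular formula: C6H11NO3.
  M = 6(12.011) + 11(1.008) + 14.007 + 3(15.999)
    = 72.066 + 11.088 + 14.007 + 47.997 = 145.158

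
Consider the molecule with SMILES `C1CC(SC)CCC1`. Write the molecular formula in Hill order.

Atom tally by fragment:
  cyclohexane ring core → C:6 H:12
  (− 1 ring H displaced by substituents)
  + SCH3 → C:1 H:3 S:1
Element totals:
  C: 7
  H: 14
  S: 1

C7H14S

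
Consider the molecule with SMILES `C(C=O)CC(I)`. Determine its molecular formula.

C4H7IO

Atom tally by fragment:
  OHCCH2 → C:2 H:3 O:1
  CH2 → C:1 H:2
  CH2I → C:1 H:2 I:1
Element totals:
  C: 4
  H: 7
  I: 1
  O: 1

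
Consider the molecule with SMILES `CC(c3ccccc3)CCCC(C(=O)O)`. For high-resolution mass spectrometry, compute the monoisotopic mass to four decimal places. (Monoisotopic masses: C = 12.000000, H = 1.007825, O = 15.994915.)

206.1307

Atom tally by fragment:
  CH3 → C:1 H:3
  CH(C6H5) → C:7 H:6
  CH2 → C:1 H:2
  CH2 → C:1 H:2
  CH2 → C:1 H:2
  CH2COOH → C:2 H:3 O:2
Element totals:
  C: 13
  H: 18
  O: 2
Molecular formula: C13H18O2.
  M = 13(12.0) + 18(1.007825) + 2(15.994915)
    = 156.000000 + 18.140850 + 31.989830 = 206.130680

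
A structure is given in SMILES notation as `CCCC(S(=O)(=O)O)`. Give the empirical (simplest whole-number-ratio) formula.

C4H10O3S

Atom tally by fragment:
  CH3 → C:1 H:3
  CH2 → C:1 H:2
  CH2 → C:1 H:2
  CH2SO3H → C:1 H:3 S:1 O:3
Element totals:
  C: 4
  H: 10
  O: 3
  S: 1
Molecular formula: C4H10O3S.
gcd of subscripts (4, 10, 3, 1) = 1, so the empirical formula equals the molecular formula.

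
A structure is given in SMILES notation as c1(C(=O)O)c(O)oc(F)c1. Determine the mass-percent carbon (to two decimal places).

41.11%

Atom tally by fragment:
  furan ring core → C:4 H:4 O:1
  (− 3 ring H displaced by substituents)
  + COOH → C:1 H:1 O:2
  + OH → O:1 H:1
  + F → F:1
Element totals:
  C: 5
  H: 3
  F: 1
  O: 4
Molecular formula: C5H3FO4.
Molar mass = 146.073 g/mol.
Mass from C: 5 × 12.011 = 60.055 g/mol.
%C = 60.055 / 146.073 × 100 = 41.11%.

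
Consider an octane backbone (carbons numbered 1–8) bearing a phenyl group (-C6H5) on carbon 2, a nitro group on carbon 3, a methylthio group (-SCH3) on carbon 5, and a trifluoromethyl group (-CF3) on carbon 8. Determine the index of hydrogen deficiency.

5

Atom tally by fragment:
  CH3 → C:1 H:3
  CH(C6H5) → C:7 H:6
  CH(NO2) → C:1 H:1 N:1 O:2
  CH2 → C:1 H:2
  CH(SCH3) → C:2 H:4 S:1
  CH2 → C:1 H:2
  CH2 → C:1 H:2
  CH2CF3 → C:2 H:2 F:3
Element totals:
  C: 16
  H: 22
  F: 3
  N: 1
  O: 2
  S: 1
Molecular formula: C16H22F3NO2S.
DoU = (2C + 2 + N − H − X) / 2 = (2·16 + 2 + 1 − 22 − 3) / 2 = 5.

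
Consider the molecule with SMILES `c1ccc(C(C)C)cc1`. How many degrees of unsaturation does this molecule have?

4

Atom tally by fragment:
  benzene ring core → C:6 H:6
  (− 1 ring H displaced by substituents)
  + CH(CH3)2 → C:3 H:7
Element totals:
  C: 9
  H: 12
Molecular formula: C9H12.
DoU = (2C + 2 + N − H − X) / 2 = (2·9 + 2 + 0 − 12 − 0) / 2 = 4.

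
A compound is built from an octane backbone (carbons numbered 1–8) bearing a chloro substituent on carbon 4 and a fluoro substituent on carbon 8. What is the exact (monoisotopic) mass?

Atom tally by fragment:
  CH3 → C:1 H:3
  CH2 → C:1 H:2
  CH2 → C:1 H:2
  CH(Cl) → C:1 H:1 Cl:1
  CH2 → C:1 H:2
  CH2 → C:1 H:2
  CH2 → C:1 H:2
  CH2F → C:1 H:2 F:1
Element totals:
  C: 8
  H: 16
  Cl: 1
  F: 1
Molecular formula: C8H16ClF.
  M = 8(12.0) + 16(1.007825) + 34.968853 + 18.998403
    = 96.000000 + 16.125200 + 34.968853 + 18.998403 = 166.092456

166.0925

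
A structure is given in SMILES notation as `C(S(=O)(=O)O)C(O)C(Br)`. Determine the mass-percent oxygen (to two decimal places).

29.22%

Atom tally by fragment:
  HO3SCH2 → C:1 H:3 S:1 O:3
  CH(OH) → C:1 H:2 O:1
  CH2Br → C:1 H:2 Br:1
Element totals:
  C: 3
  H: 7
  Br: 1
  O: 4
  S: 1
Molecular formula: C3H7BrO4S.
Molar mass = 219.049 g/mol.
Mass from O: 4 × 15.999 = 63.996 g/mol.
%O = 63.996 / 219.049 × 100 = 29.22%.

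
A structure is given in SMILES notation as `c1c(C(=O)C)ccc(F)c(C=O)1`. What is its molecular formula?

C9H7FO2

Atom tally by fragment:
  benzene ring core → C:6 H:6
  (− 3 ring H displaced by substituents)
  + COCH3 → C:2 H:3 O:1
  + F → F:1
  + CHO → C:1 H:1 O:1
Element totals:
  C: 9
  H: 7
  F: 1
  O: 2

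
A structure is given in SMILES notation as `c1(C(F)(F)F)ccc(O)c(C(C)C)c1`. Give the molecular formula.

C10H11F3O

Atom tally by fragment:
  benzene ring core → C:6 H:6
  (− 3 ring H displaced by substituents)
  + CF3 → C:1 F:3
  + OH → O:1 H:1
  + CH(CH3)2 → C:3 H:7
Element totals:
  C: 10
  H: 11
  F: 3
  O: 1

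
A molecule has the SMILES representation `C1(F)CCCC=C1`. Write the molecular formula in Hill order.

C6H9F

Atom tally by fragment:
  cyclohexene ring core → C:6 H:10
  (− 1 ring H displaced by substituents)
  + F → F:1
Element totals:
  C: 6
  H: 9
  F: 1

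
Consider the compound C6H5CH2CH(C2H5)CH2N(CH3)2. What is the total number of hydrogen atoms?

Atom tally by fragment:
  C6H5CH2 → C:7 H:7
  CH(C2H5) → C:3 H:6
  CH2N(CH3)2 → C:3 H:8 N:1
Element totals:
  C: 13
  H: 21
  N: 1

21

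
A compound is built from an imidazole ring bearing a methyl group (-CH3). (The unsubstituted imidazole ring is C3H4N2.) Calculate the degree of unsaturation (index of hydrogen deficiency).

3

Atom tally by fragment:
  imidazole ring core → C:3 H:4 N:2
  (− 1 ring H displaced by substituents)
  + CH3 → C:1 H:3
Element totals:
  C: 4
  H: 6
  N: 2
Molecular formula: C4H6N2.
DoU = (2C + 2 + N − H − X) / 2 = (2·4 + 2 + 2 − 6 − 0) / 2 = 3.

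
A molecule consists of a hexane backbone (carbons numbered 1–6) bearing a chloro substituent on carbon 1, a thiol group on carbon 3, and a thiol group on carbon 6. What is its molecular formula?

Atom tally by fragment:
  ClCH2 → C:1 H:2 Cl:1
  CH2 → C:1 H:2
  CH(SH) → C:1 H:2 S:1
  CH2 → C:1 H:2
  CH2 → C:1 H:2
  CH2SH → C:1 H:3 S:1
Element totals:
  C: 6
  H: 13
  Cl: 1
  S: 2

C6H13ClS2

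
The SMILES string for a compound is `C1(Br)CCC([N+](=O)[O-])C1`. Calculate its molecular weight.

Atom tally by fragment:
  cyclopentane ring core → C:5 H:10
  (− 2 ring H displaced by substituents)
  + Br → Br:1
  + NO2 → N:1 O:2
Element totals:
  C: 5
  H: 8
  Br: 1
  N: 1
  O: 2
Molecular formula: C5H8BrNO2.
  M = 5(12.011) + 8(1.008) + 79.904 + 14.007 + 2(15.999)
    = 60.055 + 8.064 + 79.904 + 14.007 + 31.998 = 194.028

194.03 g/mol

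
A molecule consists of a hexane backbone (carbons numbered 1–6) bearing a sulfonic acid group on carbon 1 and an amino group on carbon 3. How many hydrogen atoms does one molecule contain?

Atom tally by fragment:
  HO3SCH2 → C:1 H:3 S:1 O:3
  CH2 → C:1 H:2
  CH(NH2) → C:1 H:3 N:1
  CH2 → C:1 H:2
  CH2 → C:1 H:2
  CH3 → C:1 H:3
Element totals:
  C: 6
  H: 15
  N: 1
  O: 3
  S: 1

15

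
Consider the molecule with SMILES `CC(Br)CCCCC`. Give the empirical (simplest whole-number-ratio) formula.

C7H15Br

Atom tally by fragment:
  CH3 → C:1 H:3
  CH(Br) → C:1 H:1 Br:1
  CH2 → C:1 H:2
  CH2 → C:1 H:2
  CH2 → C:1 H:2
  CH2 → C:1 H:2
  CH3 → C:1 H:3
Element totals:
  C: 7
  H: 15
  Br: 1
Molecular formula: C7H15Br.
gcd of subscripts (1, 7, 15) = 1, so the empirical formula equals the molecular formula.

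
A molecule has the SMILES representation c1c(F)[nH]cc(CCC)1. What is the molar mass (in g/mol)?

Atom tally by fragment:
  pyrrole ring core → C:4 H:5 N:1
  (− 2 ring H displaced by substituents)
  + F → F:1
  + CH2CH2CH3 → C:3 H:7
Element totals:
  C: 7
  H: 10
  F: 1
  N: 1
Molecular formula: C7H10FN.
  M = 7(12.011) + 10(1.008) + 18.998 + 14.007
    = 84.077 + 10.080 + 18.998 + 14.007 = 127.162

127.16 g/mol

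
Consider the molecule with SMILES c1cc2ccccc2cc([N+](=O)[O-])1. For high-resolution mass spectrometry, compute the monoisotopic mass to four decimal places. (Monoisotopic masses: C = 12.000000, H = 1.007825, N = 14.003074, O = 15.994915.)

173.0477

Atom tally by fragment:
  naphthalene ring system core → C:10 H:8
  (− 1 ring H displaced by substituents)
  + NO2 → N:1 O:2
Element totals:
  C: 10
  H: 7
  N: 1
  O: 2
Molecular formula: C10H7NO2.
  M = 10(12.0) + 7(1.007825) + 14.003074 + 2(15.994915)
    = 120.000000 + 7.054775 + 14.003074 + 31.989830 = 173.047679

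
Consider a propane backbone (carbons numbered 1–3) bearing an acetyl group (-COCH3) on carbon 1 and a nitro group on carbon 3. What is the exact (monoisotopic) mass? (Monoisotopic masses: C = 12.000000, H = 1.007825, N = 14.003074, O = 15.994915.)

131.0582

Atom tally by fragment:
  CH3COCH2 → C:3 H:5 O:1
  CH2 → C:1 H:2
  CH2NO2 → C:1 H:2 N:1 O:2
Element totals:
  C: 5
  H: 9
  N: 1
  O: 3
Molecular formula: C5H9NO3.
  M = 5(12.0) + 9(1.007825) + 14.003074 + 3(15.994915)
    = 60.000000 + 9.070425 + 14.003074 + 47.984745 = 131.058244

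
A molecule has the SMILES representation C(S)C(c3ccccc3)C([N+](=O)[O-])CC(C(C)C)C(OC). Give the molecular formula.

C16H25NO3S

Atom tally by fragment:
  HSCH2 → C:1 H:3 S:1
  CH(C6H5) → C:7 H:6
  CH(NO2) → C:1 H:1 N:1 O:2
  CH2 → C:1 H:2
  CH(CH(CH3)2) → C:4 H:8
  CH2OCH3 → C:2 H:5 O:1
Element totals:
  C: 16
  H: 25
  N: 1
  O: 3
  S: 1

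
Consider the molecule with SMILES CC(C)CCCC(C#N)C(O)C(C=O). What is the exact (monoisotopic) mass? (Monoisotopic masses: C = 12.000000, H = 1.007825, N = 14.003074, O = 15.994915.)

Atom tally by fragment:
  CH3 → C:1 H:3
  CH(CH3) → C:2 H:4
  CH2 → C:1 H:2
  CH2 → C:1 H:2
  CH2 → C:1 H:2
  CH(CN) → C:2 H:1 N:1
  CH(OH) → C:1 H:2 O:1
  CH2CHO → C:2 H:3 O:1
Element totals:
  C: 11
  H: 19
  N: 1
  O: 2
Molecular formula: C11H19NO2.
  M = 11(12.0) + 19(1.007825) + 14.003074 + 2(15.994915)
    = 132.000000 + 19.148675 + 14.003074 + 31.989830 = 197.141579

197.1416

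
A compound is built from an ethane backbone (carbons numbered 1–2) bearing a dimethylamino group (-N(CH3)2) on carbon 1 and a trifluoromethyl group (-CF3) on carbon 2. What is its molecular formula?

C5H10F3N

Atom tally by fragment:
  (CH3)2NCH2 → C:3 H:8 N:1
  CH2CF3 → C:2 H:2 F:3
Element totals:
  C: 5
  H: 10
  F: 3
  N: 1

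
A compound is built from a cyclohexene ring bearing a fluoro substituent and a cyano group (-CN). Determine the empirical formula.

C7H8FN

Atom tally by fragment:
  cyclohexene ring core → C:6 H:10
  (− 2 ring H displaced by substituents)
  + F → F:1
  + CN → C:1 N:1
Element totals:
  C: 7
  H: 8
  F: 1
  N: 1
Molecular formula: C7H8FN.
gcd of subscripts (7, 1, 8, 1) = 1, so the empirical formula equals the molecular formula.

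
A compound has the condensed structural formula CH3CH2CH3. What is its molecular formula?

C3H8

Atom tally by fragment:
  CH3 → C:1 H:3
  CH2 → C:1 H:2
  CH3 → C:1 H:3
Element totals:
  C: 3
  H: 8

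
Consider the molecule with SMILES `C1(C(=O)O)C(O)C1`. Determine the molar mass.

102.09 g/mol

Atom tally by fragment:
  cyclopropane ring core → C:3 H:6
  (− 2 ring H displaced by substituents)
  + COOH → C:1 H:1 O:2
  + OH → O:1 H:1
Element totals:
  C: 4
  H: 6
  O: 3
Molecular formula: C4H6O3.
  M = 4(12.011) + 6(1.008) + 3(15.999)
    = 48.044 + 6.048 + 47.997 = 102.089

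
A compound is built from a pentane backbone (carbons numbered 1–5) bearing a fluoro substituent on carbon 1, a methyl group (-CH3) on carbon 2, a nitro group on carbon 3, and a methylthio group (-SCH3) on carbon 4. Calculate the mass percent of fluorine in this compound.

9.73%

Atom tally by fragment:
  FCH2 → C:1 H:2 F:1
  CH(CH3) → C:2 H:4
  CH(NO2) → C:1 H:1 N:1 O:2
  CH(SCH3) → C:2 H:4 S:1
  CH3 → C:1 H:3
Element totals:
  C: 7
  H: 14
  F: 1
  N: 1
  O: 2
  S: 1
Molecular formula: C7H14FNO2S.
Molar mass = 195.252 g/mol.
Mass from F: 1 × 18.998 = 18.998 g/mol.
%F = 18.998 / 195.252 × 100 = 9.73%.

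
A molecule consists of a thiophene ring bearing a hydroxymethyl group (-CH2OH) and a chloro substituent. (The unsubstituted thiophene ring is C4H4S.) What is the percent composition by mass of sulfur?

21.57%

Atom tally by fragment:
  thiophene ring core → C:4 H:4 S:1
  (− 2 ring H displaced by substituents)
  + CH2OH → C:1 H:3 O:1
  + Cl → Cl:1
Element totals:
  C: 5
  H: 5
  Cl: 1
  O: 1
  S: 1
Molecular formula: C5H5ClOS.
Molar mass = 148.604 g/mol.
Mass from S: 1 × 32.06 = 32.060 g/mol.
%S = 32.060 / 148.604 × 100 = 21.57%.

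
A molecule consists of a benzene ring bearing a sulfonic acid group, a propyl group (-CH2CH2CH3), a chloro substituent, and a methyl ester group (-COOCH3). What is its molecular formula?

C11H13ClO5S

Atom tally by fragment:
  benzene ring core → C:6 H:6
  (− 4 ring H displaced by substituents)
  + SO3H → S:1 O:3 H:1
  + CH2CH2CH3 → C:3 H:7
  + Cl → Cl:1
  + COOCH3 → C:2 H:3 O:2
Element totals:
  C: 11
  H: 13
  Cl: 1
  O: 5
  S: 1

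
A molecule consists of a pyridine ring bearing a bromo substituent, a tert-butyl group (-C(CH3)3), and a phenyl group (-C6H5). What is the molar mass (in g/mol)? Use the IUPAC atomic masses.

290.20 g/mol

Atom tally by fragment:
  pyridine ring core → C:5 H:5 N:1
  (− 3 ring H displaced by substituents)
  + Br → Br:1
  + C(CH3)3 → C:4 H:9
  + C6H5 → C:6 H:5
Element totals:
  C: 15
  H: 16
  Br: 1
  N: 1
Molecular formula: C15H16BrN.
  M = 15(12.011) + 16(1.008) + 79.904 + 14.007
    = 180.165 + 16.128 + 79.904 + 14.007 = 290.204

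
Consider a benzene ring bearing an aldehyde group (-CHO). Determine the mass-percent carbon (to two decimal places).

Atom tally by fragment:
  benzene ring core → C:6 H:6
  (− 1 ring H displaced by substituents)
  + CHO → C:1 H:1 O:1
Element totals:
  C: 7
  H: 6
  O: 1
Molecular formula: C7H6O.
Molar mass = 106.124 g/mol.
Mass from C: 7 × 12.011 = 84.077 g/mol.
%C = 84.077 / 106.124 × 100 = 79.23%.

79.23%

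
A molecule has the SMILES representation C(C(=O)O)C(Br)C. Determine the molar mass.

167.00 g/mol

Atom tally by fragment:
  HOOCCH2 → C:2 H:3 O:2
  CH(Br) → C:1 H:1 Br:1
  CH3 → C:1 H:3
Element totals:
  C: 4
  H: 7
  Br: 1
  O: 2
Molecular formula: C4H7BrO2.
  M = 4(12.011) + 7(1.008) + 79.904 + 2(15.999)
    = 48.044 + 7.056 + 79.904 + 31.998 = 167.002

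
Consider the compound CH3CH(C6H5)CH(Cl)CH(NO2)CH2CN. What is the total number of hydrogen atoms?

13

Atom tally by fragment:
  CH3 → C:1 H:3
  CH(C6H5) → C:7 H:6
  CH(Cl) → C:1 H:1 Cl:1
  CH(NO2) → C:1 H:1 N:1 O:2
  CH2CN → C:2 H:2 N:1
Element totals:
  C: 12
  H: 13
  Cl: 1
  N: 2
  O: 2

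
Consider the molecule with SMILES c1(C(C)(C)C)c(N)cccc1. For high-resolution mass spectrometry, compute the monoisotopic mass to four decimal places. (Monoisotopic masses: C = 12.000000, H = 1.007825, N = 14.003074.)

Atom tally by fragment:
  benzene ring core → C:6 H:6
  (− 2 ring H displaced by substituents)
  + C(CH3)3 → C:4 H:9
  + NH2 → N:1 H:2
Element totals:
  C: 10
  H: 15
  N: 1
Molecular formula: C10H15N.
  M = 10(12.0) + 15(1.007825) + 14.003074
    = 120.000000 + 15.117375 + 14.003074 = 149.120449

149.1204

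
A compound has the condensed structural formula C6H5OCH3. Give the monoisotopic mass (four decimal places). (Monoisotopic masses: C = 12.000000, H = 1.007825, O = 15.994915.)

Atom tally by fragment:
  benzene ring core → C:6 H:6
  (− 1 ring H displaced by substituents)
  + OCH3 → C:1 H:3 O:1
Element totals:
  C: 7
  H: 8
  O: 1
Molecular formula: C7H8O.
  M = 7(12.0) + 8(1.007825) + 15.994915
    = 84.000000 + 8.062600 + 15.994915 = 108.057515

108.0575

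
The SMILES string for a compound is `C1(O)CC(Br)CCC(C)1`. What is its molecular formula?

Atom tally by fragment:
  cyclohexane ring core → C:6 H:12
  (− 3 ring H displaced by substituents)
  + OH → O:1 H:1
  + Br → Br:1
  + CH3 → C:1 H:3
Element totals:
  C: 7
  H: 13
  Br: 1
  O: 1

C7H13BrO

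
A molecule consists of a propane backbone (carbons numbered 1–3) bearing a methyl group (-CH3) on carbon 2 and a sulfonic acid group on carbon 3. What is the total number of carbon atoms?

Atom tally by fragment:
  CH3 → C:1 H:3
  CH(CH3) → C:2 H:4
  CH2SO3H → C:1 H:3 S:1 O:3
Element totals:
  C: 4
  H: 10
  O: 3
  S: 1

4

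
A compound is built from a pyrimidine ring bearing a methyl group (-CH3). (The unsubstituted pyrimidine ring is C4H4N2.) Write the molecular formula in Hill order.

C5H6N2

Atom tally by fragment:
  pyrimidine ring core → C:4 H:4 N:2
  (− 1 ring H displaced by substituents)
  + CH3 → C:1 H:3
Element totals:
  C: 5
  H: 6
  N: 2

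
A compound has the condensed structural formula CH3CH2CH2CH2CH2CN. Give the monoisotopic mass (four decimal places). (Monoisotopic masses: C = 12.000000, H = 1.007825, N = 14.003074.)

97.0891

Atom tally by fragment:
  CH3 → C:1 H:3
  CH2 → C:1 H:2
  CH2 → C:1 H:2
  CH2 → C:1 H:2
  CH2CN → C:2 H:2 N:1
Element totals:
  C: 6
  H: 11
  N: 1
Molecular formula: C6H11N.
  M = 6(12.0) + 11(1.007825) + 14.003074
    = 72.000000 + 11.086075 + 14.003074 = 97.089149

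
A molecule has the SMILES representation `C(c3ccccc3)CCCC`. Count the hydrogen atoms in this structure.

16

Atom tally by fragment:
  C6H5CH2 → C:7 H:7
  CH2 → C:1 H:2
  CH2 → C:1 H:2
  CH2 → C:1 H:2
  CH3 → C:1 H:3
Element totals:
  C: 11
  H: 16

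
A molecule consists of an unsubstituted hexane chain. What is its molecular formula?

Atom tally by fragment:
  CH3 → C:1 H:3
  CH2 → C:1 H:2
  CH2 → C:1 H:2
  CH2 → C:1 H:2
  CH2 → C:1 H:2
  CH3 → C:1 H:3
Element totals:
  C: 6
  H: 14

C6H14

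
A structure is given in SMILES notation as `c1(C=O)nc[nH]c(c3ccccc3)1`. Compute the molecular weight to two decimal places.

172.19 g/mol

Atom tally by fragment:
  imidazole ring core → C:3 H:4 N:2
  (− 2 ring H displaced by substituents)
  + CHO → C:1 H:1 O:1
  + C6H5 → C:6 H:5
Element totals:
  C: 10
  H: 8
  N: 2
  O: 1
Molecular formula: C10H8N2O.
  M = 10(12.011) + 8(1.008) + 2(14.007) + 15.999
    = 120.110 + 8.064 + 28.014 + 15.999 = 172.187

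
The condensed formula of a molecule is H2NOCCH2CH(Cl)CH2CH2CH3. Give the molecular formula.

C6H12ClNO

Atom tally by fragment:
  H2NOCCH2 → C:2 H:4 O:1 N:1
  CH(Cl) → C:1 H:1 Cl:1
  CH2 → C:1 H:2
  CH2 → C:1 H:2
  CH3 → C:1 H:3
Element totals:
  C: 6
  H: 12
  Cl: 1
  N: 1
  O: 1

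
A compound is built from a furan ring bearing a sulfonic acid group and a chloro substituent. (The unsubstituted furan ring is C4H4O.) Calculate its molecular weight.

Atom tally by fragment:
  furan ring core → C:4 H:4 O:1
  (− 2 ring H displaced by substituents)
  + SO3H → S:1 O:3 H:1
  + Cl → Cl:1
Element totals:
  C: 4
  H: 3
  Cl: 1
  O: 4
  S: 1
Molecular formula: C4H3ClO4S.
  M = 4(12.011) + 3(1.008) + 35.45 + 4(15.999) + 32.06
    = 48.044 + 3.024 + 35.450 + 63.996 + 32.060 = 182.574

182.57 g/mol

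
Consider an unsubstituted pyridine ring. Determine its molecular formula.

C5H5N

Atom tally by fragment:
  pyridine ring core → C:5 H:5 N:1
Element totals:
  C: 5
  H: 5
  N: 1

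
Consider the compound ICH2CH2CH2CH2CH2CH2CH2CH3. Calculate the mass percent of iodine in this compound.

52.85%

Element totals:
  C: 8
  H: 17
  I: 1
Molecular formula: C8H17I.
Molar mass = 240.128 g/mol.
Mass from I: 1 × 126.904 = 126.904 g/mol.
%I = 126.904 / 240.128 × 100 = 52.85%.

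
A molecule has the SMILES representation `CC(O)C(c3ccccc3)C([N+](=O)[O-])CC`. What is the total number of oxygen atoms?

3

Atom tally by fragment:
  CH3 → C:1 H:3
  CH(OH) → C:1 H:2 O:1
  CH(C6H5) → C:7 H:6
  CH(NO2) → C:1 H:1 N:1 O:2
  CH2 → C:1 H:2
  CH3 → C:1 H:3
Element totals:
  C: 12
  H: 17
  N: 1
  O: 3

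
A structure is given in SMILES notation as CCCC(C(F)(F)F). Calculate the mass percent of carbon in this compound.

Atom tally by fragment:
  CH3 → C:1 H:3
  CH2 → C:1 H:2
  CH2 → C:1 H:2
  CH2CF3 → C:2 H:2 F:3
Element totals:
  C: 5
  H: 9
  F: 3
Molecular formula: C5H9F3.
Molar mass = 126.121 g/mol.
Mass from C: 5 × 12.011 = 60.055 g/mol.
%C = 60.055 / 126.121 × 100 = 47.62%.

47.62%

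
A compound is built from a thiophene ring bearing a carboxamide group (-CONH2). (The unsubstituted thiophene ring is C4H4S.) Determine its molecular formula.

Atom tally by fragment:
  thiophene ring core → C:4 H:4 S:1
  (− 1 ring H displaced by substituents)
  + CONH2 → C:1 H:2 O:1 N:1
Element totals:
  C: 5
  H: 5
  N: 1
  O: 1
  S: 1

C5H5NOS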